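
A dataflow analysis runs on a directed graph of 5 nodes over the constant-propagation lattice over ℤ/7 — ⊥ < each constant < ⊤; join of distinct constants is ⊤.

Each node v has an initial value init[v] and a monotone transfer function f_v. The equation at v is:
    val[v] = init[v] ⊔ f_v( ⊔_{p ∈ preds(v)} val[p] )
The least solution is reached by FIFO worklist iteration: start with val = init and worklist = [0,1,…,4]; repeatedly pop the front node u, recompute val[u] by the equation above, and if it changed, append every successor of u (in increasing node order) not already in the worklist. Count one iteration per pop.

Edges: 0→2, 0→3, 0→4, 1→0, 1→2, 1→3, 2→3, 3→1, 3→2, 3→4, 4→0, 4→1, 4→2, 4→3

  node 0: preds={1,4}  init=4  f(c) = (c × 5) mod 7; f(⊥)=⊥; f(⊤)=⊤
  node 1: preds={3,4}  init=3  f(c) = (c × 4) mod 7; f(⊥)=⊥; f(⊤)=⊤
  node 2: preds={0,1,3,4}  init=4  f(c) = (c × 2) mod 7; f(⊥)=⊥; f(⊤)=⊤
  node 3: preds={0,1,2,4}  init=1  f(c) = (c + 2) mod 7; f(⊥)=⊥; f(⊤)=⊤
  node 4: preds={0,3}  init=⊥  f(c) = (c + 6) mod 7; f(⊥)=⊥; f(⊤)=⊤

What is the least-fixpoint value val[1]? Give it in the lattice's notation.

⊤

Worklist (9 pops):
  #1 pop 0: in=3 → ⊤ (was 4); enqueue []
  #2 pop 1: in=1 → ⊤ (was 3); enqueue [0]
  #3 pop 2: in=⊤ → ⊤ (was 4); enqueue []
  #4 pop 3: in=⊤ → ⊤ (was 1); enqueue [1,2]
  #5 pop 4: in=⊤ → ⊤ (was ⊥); enqueue [3]
  #6 pop 0: in=⊤ → ⊤ (no change)
  #7 pop 1: in=⊤ → ⊤ (no change)
  #8 pop 2: in=⊤ → ⊤ (no change)
  #9 pop 3: in=⊤ → ⊤ (no change)

Fixpoint:
  val[0] = ⊤
  val[1] = ⊤
  val[2] = ⊤
  val[3] = ⊤
  val[4] = ⊤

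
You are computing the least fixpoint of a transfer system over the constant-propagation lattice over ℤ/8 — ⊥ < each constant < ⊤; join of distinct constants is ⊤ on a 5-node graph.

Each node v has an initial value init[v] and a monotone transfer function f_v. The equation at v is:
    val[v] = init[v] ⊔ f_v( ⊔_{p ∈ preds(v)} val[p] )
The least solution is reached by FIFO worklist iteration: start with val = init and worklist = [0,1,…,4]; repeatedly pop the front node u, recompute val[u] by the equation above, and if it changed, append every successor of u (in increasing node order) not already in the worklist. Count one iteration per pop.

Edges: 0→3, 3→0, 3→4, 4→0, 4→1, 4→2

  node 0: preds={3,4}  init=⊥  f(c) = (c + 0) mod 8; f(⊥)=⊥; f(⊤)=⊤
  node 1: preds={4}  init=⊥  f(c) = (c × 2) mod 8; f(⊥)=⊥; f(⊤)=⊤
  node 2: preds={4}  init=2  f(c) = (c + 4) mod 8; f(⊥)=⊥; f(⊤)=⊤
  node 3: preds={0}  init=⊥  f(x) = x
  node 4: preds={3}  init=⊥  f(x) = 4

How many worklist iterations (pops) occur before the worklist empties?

Iteration log — 11 steps:
  step 1. node 0  ⊔preds=⊥  new=⊥  stable
  step 2. node 1  ⊔preds=⊥  new=⊥  stable
  step 3. node 2  ⊔preds=⊥  new=2  stable
  step 4. node 3  ⊔preds=⊥  new=⊥  stable
  step 5. node 4  ⊔preds=⊥  new=4  old=⊥  +wl: 0,1,2
  step 6. node 0  ⊔preds=4  new=4  old=⊥  +wl: 3
  step 7. node 1  ⊔preds=4  new=0  old=⊥  +wl: 
  step 8. node 2  ⊔preds=4  new=⊤  old=2  +wl: 
  step 9. node 3  ⊔preds=4  new=4  old=⊥  +wl: 0,4
  step 10. node 0  ⊔preds=4  new=4  stable
  step 11. node 4  ⊔preds=4  new=4  stable

Least fixpoint reached:
  node 0: 4
  node 1: 0
  node 2: ⊤
  node 3: 4
  node 4: 4

11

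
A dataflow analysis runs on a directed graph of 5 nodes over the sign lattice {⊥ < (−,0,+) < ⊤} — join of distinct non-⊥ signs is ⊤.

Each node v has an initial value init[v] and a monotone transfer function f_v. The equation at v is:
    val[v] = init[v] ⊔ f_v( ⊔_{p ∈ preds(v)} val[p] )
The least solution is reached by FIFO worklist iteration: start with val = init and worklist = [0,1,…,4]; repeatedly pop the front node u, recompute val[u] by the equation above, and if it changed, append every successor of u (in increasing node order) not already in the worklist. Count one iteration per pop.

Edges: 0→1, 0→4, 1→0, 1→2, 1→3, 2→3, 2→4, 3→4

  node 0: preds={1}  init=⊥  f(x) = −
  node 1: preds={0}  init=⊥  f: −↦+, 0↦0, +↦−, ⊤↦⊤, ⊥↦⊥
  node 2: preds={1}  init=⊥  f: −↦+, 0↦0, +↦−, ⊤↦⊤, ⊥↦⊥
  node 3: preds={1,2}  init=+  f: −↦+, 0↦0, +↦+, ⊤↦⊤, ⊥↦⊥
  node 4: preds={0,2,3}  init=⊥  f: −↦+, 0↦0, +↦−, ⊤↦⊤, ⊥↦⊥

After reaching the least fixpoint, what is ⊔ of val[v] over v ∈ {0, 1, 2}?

Trace (6 dequeues):
  [1] u=0 | in ⊥ | out − | prev ⊥ | push {}
  [2] u=1 | in − | out + | prev ⊥ | push {0}
  [3] u=2 | in + | out − | prev ⊥ | push {}
  [4] u=3 | in ⊤ | out ⊤ | prev + | push {}
  [5] u=4 | in ⊤ | out ⊤ | prev ⊥ | push {}
  [6] u=0 | in + | out − | ==

Converged values:
  [0] −
  [1] +
  [2] −
  [3] ⊤
  [4] ⊤

⊤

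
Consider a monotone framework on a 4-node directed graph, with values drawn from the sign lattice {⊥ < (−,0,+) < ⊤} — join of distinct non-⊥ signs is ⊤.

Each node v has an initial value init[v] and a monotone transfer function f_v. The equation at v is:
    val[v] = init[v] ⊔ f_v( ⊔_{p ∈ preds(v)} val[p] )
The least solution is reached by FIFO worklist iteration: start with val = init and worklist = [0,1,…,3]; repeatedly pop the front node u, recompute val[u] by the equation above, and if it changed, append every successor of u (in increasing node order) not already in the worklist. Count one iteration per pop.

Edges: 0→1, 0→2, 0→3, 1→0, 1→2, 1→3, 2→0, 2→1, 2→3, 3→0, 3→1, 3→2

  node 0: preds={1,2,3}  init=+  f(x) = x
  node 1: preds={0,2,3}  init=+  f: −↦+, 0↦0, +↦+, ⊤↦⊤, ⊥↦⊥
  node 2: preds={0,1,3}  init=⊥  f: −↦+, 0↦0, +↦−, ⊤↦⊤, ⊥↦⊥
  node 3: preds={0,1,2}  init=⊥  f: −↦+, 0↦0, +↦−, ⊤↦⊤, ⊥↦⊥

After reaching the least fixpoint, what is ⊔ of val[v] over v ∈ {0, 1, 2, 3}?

Iteration log — 10 steps:
  step 1. node 0  ⊔preds=+  new=+  stable
  step 2. node 1  ⊔preds=+  new=+  stable
  step 3. node 2  ⊔preds=+  new=−  old=⊥  +wl: 0,1
  step 4. node 3  ⊔preds=⊤  new=⊤  old=⊥  +wl: 2
  step 5. node 0  ⊔preds=⊤  new=⊤  old=+  +wl: 3
  step 6. node 1  ⊔preds=⊤  new=⊤  old=+  +wl: 0
  step 7. node 2  ⊔preds=⊤  new=⊤  old=−  +wl: 1
  step 8. node 3  ⊔preds=⊤  new=⊤  stable
  step 9. node 0  ⊔preds=⊤  new=⊤  stable
  step 10. node 1  ⊔preds=⊤  new=⊤  stable

Least fixpoint reached:
  node 0: ⊤
  node 1: ⊤
  node 2: ⊤
  node 3: ⊤

⊤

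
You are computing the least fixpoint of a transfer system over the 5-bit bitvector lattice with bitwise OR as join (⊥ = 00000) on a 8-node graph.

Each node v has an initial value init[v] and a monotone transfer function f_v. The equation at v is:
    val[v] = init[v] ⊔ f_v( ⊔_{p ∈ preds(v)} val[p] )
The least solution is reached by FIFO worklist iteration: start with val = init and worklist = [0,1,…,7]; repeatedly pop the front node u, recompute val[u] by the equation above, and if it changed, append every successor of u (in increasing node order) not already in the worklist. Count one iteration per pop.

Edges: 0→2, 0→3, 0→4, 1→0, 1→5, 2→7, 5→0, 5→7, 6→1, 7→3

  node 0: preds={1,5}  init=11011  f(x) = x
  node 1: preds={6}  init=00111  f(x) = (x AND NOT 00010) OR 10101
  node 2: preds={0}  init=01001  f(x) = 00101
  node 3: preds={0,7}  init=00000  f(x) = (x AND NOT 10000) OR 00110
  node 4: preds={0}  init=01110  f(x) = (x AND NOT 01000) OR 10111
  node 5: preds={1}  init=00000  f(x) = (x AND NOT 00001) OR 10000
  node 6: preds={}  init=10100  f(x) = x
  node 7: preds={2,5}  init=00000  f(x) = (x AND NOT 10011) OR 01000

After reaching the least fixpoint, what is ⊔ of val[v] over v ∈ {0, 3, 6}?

11111

Worklist (10 pops):
  #1 pop 0: in=00111 → 11111 (was 11011); enqueue []
  #2 pop 1: in=10100 → 10111 (was 00111); enqueue [0]
  #3 pop 2: in=11111 → 01101 (was 01001); enqueue []
  #4 pop 3: in=11111 → 01111 (was 00000); enqueue []
  #5 pop 4: in=11111 → 11111 (was 01110); enqueue []
  #6 pop 5: in=10111 → 10110 (was 00000); enqueue []
  #7 pop 6: in=00000 → 10100 (no change)
  #8 pop 7: in=11111 → 01100 (was 00000); enqueue [3]
  #9 pop 0: in=10111 → 11111 (no change)
  #10 pop 3: in=11111 → 01111 (no change)

Fixpoint:
  val[0] = 11111
  val[1] = 10111
  val[2] = 01101
  val[3] = 01111
  val[4] = 11111
  val[5] = 10110
  val[6] = 10100
  val[7] = 01100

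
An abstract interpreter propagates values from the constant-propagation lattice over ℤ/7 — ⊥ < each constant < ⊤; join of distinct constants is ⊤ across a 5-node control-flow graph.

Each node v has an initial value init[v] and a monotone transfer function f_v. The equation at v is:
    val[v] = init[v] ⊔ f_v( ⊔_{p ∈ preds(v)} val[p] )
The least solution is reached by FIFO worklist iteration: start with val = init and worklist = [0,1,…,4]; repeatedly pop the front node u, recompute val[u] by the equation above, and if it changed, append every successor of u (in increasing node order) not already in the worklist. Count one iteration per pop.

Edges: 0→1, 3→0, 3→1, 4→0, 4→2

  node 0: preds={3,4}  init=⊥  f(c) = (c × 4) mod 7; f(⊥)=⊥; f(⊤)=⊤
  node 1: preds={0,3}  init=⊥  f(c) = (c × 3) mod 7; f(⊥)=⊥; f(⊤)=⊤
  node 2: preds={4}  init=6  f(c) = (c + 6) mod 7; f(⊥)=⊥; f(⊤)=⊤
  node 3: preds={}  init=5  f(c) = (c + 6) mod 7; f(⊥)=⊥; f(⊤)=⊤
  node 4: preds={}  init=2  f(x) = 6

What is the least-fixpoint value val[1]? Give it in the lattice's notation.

Worklist (7 pops):
  #1 pop 0: in=⊤ → ⊤ (was ⊥); enqueue []
  #2 pop 1: in=⊤ → ⊤ (was ⊥); enqueue []
  #3 pop 2: in=2 → ⊤ (was 6); enqueue []
  #4 pop 3: in=⊥ → 5 (no change)
  #5 pop 4: in=⊥ → ⊤ (was 2); enqueue [0,2]
  #6 pop 0: in=⊤ → ⊤ (no change)
  #7 pop 2: in=⊤ → ⊤ (no change)

Fixpoint:
  val[0] = ⊤
  val[1] = ⊤
  val[2] = ⊤
  val[3] = 5
  val[4] = ⊤

⊤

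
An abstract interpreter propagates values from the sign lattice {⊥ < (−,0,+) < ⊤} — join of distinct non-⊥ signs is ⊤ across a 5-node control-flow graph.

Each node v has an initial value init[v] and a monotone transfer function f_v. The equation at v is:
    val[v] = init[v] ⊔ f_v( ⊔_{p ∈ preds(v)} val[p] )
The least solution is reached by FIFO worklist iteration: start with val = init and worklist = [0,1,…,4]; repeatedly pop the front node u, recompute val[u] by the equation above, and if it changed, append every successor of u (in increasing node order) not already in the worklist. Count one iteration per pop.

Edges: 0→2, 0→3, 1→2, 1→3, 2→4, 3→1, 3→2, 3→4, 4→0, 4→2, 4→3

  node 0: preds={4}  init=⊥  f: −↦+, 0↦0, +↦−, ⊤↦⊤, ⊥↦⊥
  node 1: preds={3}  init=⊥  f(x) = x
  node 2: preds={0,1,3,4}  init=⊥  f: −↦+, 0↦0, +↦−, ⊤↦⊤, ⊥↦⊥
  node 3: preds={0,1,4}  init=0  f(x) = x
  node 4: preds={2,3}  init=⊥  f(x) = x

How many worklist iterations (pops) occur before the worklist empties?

Iteration log — 8 steps:
  step 1. node 0  ⊔preds=⊥  new=⊥  stable
  step 2. node 1  ⊔preds=0  new=0  old=⊥  +wl: 
  step 3. node 2  ⊔preds=0  new=0  old=⊥  +wl: 
  step 4. node 3  ⊔preds=0  new=0  stable
  step 5. node 4  ⊔preds=0  new=0  old=⊥  +wl: 0,2,3
  step 6. node 0  ⊔preds=0  new=0  old=⊥  +wl: 
  step 7. node 2  ⊔preds=0  new=0  stable
  step 8. node 3  ⊔preds=0  new=0  stable

Least fixpoint reached:
  node 0: 0
  node 1: 0
  node 2: 0
  node 3: 0
  node 4: 0

8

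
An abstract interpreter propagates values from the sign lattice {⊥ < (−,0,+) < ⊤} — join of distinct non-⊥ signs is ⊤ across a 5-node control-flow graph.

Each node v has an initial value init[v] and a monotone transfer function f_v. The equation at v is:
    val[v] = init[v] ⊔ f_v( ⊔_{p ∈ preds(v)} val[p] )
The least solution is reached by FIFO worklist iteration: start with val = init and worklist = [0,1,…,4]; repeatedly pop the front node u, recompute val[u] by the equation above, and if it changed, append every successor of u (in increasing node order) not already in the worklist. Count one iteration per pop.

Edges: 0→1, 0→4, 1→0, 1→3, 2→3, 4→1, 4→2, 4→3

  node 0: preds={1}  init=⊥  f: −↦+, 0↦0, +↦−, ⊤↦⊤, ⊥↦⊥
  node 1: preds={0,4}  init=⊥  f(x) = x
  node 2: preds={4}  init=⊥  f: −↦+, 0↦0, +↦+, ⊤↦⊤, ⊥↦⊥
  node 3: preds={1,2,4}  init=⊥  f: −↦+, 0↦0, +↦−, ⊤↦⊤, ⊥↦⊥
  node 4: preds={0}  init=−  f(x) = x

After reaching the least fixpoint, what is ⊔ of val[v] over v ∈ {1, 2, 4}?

⊤

Trace (14 dequeues):
  [1] u=0 | in ⊥ | out ⊥ | ==
  [2] u=1 | in − | out − | prev ⊥ | push {0}
  [3] u=2 | in − | out + | prev ⊥ | push {}
  [4] u=3 | in ⊤ | out ⊤ | prev ⊥ | push {}
  [5] u=4 | in ⊥ | out − | ==
  [6] u=0 | in − | out + | prev ⊥ | push {1,4}
  [7] u=1 | in ⊤ | out ⊤ | prev − | push {0,3}
  [8] u=4 | in + | out ⊤ | prev − | push {1,2}
  [9] u=0 | in ⊤ | out ⊤ | prev + | push {4}
  [10] u=3 | in ⊤ | out ⊤ | ==
  [11] u=1 | in ⊤ | out ⊤ | ==
  [12] u=2 | in ⊤ | out ⊤ | prev + | push {3}
  [13] u=4 | in ⊤ | out ⊤ | ==
  [14] u=3 | in ⊤ | out ⊤ | ==

Converged values:
  [0] ⊤
  [1] ⊤
  [2] ⊤
  [3] ⊤
  [4] ⊤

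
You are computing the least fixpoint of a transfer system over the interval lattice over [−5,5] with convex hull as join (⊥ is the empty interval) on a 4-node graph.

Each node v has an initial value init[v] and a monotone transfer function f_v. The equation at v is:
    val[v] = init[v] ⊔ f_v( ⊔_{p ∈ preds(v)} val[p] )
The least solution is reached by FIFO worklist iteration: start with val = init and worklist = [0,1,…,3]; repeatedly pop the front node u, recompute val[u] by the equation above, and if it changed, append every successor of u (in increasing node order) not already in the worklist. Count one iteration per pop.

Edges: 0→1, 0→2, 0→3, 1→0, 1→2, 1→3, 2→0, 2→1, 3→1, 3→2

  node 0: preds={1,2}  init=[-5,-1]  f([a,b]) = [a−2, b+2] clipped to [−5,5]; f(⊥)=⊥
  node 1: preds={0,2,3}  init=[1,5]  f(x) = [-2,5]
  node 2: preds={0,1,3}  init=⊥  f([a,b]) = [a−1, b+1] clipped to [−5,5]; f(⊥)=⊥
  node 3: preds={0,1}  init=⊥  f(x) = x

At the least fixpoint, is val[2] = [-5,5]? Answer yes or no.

yes

Trace (7 dequeues):
  [1] u=0 | in [1,5] | out [-5,5] | prev [-5,-1] | push {}
  [2] u=1 | in [-5,5] | out [-2,5] | prev [1,5] | push {0}
  [3] u=2 | in [-5,5] | out [-5,5] | prev ⊥ | push {1}
  [4] u=3 | in [-5,5] | out [-5,5] | prev ⊥ | push {2}
  [5] u=0 | in [-5,5] | out [-5,5] | ==
  [6] u=1 | in [-5,5] | out [-2,5] | ==
  [7] u=2 | in [-5,5] | out [-5,5] | ==

Converged values:
  [0] [-5,5]
  [1] [-2,5]
  [2] [-5,5]
  [3] [-5,5]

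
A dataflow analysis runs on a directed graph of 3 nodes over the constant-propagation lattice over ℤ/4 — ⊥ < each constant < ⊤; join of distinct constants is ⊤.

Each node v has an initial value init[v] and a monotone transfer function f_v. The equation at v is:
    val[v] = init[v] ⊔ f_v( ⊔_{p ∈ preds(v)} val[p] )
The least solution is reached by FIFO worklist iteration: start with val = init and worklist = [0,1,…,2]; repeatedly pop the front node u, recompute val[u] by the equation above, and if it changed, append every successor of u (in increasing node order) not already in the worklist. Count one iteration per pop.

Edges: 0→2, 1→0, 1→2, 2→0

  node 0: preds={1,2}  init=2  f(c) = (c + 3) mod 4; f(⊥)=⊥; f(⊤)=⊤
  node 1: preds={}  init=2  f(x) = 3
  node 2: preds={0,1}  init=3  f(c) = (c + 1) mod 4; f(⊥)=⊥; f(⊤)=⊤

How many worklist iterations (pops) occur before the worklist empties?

Trace (4 dequeues):
  [1] u=0 | in ⊤ | out ⊤ | prev 2 | push {}
  [2] u=1 | in ⊥ | out ⊤ | prev 2 | push {0}
  [3] u=2 | in ⊤ | out ⊤ | prev 3 | push {}
  [4] u=0 | in ⊤ | out ⊤ | ==

Converged values:
  [0] ⊤
  [1] ⊤
  [2] ⊤

4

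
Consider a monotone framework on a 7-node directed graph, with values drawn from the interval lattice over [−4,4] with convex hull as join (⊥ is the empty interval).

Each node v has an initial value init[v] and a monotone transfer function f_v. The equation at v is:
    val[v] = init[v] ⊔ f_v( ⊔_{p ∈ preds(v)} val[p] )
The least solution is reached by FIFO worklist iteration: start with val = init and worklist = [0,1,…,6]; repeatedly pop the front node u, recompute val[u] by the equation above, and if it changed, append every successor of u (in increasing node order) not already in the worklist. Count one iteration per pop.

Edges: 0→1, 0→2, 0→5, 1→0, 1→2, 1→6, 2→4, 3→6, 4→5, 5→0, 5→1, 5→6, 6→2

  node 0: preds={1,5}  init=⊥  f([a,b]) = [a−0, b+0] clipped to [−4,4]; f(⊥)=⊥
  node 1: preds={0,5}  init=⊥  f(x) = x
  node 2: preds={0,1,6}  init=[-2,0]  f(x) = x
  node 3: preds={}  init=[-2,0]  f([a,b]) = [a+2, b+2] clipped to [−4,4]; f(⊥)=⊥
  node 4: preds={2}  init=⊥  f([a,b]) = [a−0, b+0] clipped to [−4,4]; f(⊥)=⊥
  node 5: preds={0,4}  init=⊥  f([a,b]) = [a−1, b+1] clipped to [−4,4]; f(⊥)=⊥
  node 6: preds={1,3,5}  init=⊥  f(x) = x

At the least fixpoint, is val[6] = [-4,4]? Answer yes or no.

yes

Trace (33 dequeues):
  [1] u=0 | in ⊥ | out ⊥ | ==
  [2] u=1 | in ⊥ | out ⊥ | ==
  [3] u=2 | in ⊥ | out [-2,0] | ==
  [4] u=3 | in ⊥ | out [-2,0] | ==
  [5] u=4 | in [-2,0] | out [-2,0] | prev ⊥ | push {}
  [6] u=5 | in [-2,0] | out [-3,1] | prev ⊥ | push {0,1}
  [7] u=6 | in [-3,1] | out [-3,1] | prev ⊥ | push {2}
  [8] u=0 | in [-3,1] | out [-3,1] | prev ⊥ | push {5}
  [9] u=1 | in [-3,1] | out [-3,1] | prev ⊥ | push {0,6}
  [10] u=2 | in [-3,1] | out [-3,1] | prev [-2,0] | push {4}
  [11] u=5 | in [-3,1] | out [-4,2] | prev [-3,1] | push {1}
  [12] u=0 | in [-4,2] | out [-4,2] | prev [-3,1] | push {2,5}
  [13] u=6 | in [-4,2] | out [-4,2] | prev [-3,1] | push {}
  [14] u=4 | in [-3,1] | out [-3,1] | prev [-2,0] | push {}
  [15] u=1 | in [-4,2] | out [-4,2] | prev [-3,1] | push {0,6}
  [16] u=2 | in [-4,2] | out [-4,2] | prev [-3,1] | push {4}
  [17] u=5 | in [-4,2] | out [-4,3] | prev [-4,2] | push {1}
  [18] u=0 | in [-4,3] | out [-4,3] | prev [-4,2] | push {2,5}
  [19] u=6 | in [-4,3] | out [-4,3] | prev [-4,2] | push {}
  [20] u=4 | in [-4,2] | out [-4,2] | prev [-3,1] | push {}
  [21] u=1 | in [-4,3] | out [-4,3] | prev [-4,2] | push {0,6}
  [22] u=2 | in [-4,3] | out [-4,3] | prev [-4,2] | push {4}
  [23] u=5 | in [-4,3] | out [-4,4] | prev [-4,3] | push {1}
  [24] u=0 | in [-4,4] | out [-4,4] | prev [-4,3] | push {2,5}
  [25] u=6 | in [-4,4] | out [-4,4] | prev [-4,3] | push {}
  [26] u=4 | in [-4,3] | out [-4,3] | prev [-4,2] | push {}
  [27] u=1 | in [-4,4] | out [-4,4] | prev [-4,3] | push {0,6}
  [28] u=2 | in [-4,4] | out [-4,4] | prev [-4,3] | push {4}
  [29] u=5 | in [-4,4] | out [-4,4] | ==
  [30] u=0 | in [-4,4] | out [-4,4] | ==
  [31] u=6 | in [-4,4] | out [-4,4] | ==
  [32] u=4 | in [-4,4] | out [-4,4] | prev [-4,3] | push {5}
  [33] u=5 | in [-4,4] | out [-4,4] | ==

Converged values:
  [0] [-4,4]
  [1] [-4,4]
  [2] [-4,4]
  [3] [-2,0]
  [4] [-4,4]
  [5] [-4,4]
  [6] [-4,4]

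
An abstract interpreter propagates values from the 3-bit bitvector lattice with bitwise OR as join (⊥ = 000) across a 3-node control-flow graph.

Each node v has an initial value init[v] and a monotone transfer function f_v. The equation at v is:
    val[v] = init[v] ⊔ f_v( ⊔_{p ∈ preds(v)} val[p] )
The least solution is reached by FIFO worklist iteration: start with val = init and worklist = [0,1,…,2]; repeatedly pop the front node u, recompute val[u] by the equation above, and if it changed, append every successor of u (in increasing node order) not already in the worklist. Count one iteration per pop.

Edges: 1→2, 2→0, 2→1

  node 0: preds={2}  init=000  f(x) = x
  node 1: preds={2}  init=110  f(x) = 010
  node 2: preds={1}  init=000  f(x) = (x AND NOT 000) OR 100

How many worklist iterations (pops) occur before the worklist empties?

5

Trace (5 dequeues):
  [1] u=0 | in 000 | out 000 | ==
  [2] u=1 | in 000 | out 110 | ==
  [3] u=2 | in 110 | out 110 | prev 000 | push {0,1}
  [4] u=0 | in 110 | out 110 | prev 000 | push {}
  [5] u=1 | in 110 | out 110 | ==

Converged values:
  [0] 110
  [1] 110
  [2] 110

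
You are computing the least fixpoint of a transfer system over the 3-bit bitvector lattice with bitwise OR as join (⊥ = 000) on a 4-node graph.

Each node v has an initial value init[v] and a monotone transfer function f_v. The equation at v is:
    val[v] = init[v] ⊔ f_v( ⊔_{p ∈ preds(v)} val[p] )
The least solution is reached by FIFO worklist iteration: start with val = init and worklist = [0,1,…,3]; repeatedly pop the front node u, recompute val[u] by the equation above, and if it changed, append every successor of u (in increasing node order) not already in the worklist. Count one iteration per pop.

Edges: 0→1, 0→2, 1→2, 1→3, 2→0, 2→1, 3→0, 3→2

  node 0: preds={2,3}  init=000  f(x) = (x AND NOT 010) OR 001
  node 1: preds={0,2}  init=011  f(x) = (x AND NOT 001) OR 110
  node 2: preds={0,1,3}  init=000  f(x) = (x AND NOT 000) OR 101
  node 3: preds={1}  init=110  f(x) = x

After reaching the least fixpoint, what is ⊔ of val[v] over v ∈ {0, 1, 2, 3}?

Iteration log — 7 steps:
  step 1. node 0  ⊔preds=110  new=101  old=000  +wl: 
  step 2. node 1  ⊔preds=101  new=111  old=011  +wl: 
  step 3. node 2  ⊔preds=111  new=111  old=000  +wl: 0,1
  step 4. node 3  ⊔preds=111  new=111  old=110  +wl: 2
  step 5. node 0  ⊔preds=111  new=101  stable
  step 6. node 1  ⊔preds=111  new=111  stable
  step 7. node 2  ⊔preds=111  new=111  stable

Least fixpoint reached:
  node 0: 101
  node 1: 111
  node 2: 111
  node 3: 111

111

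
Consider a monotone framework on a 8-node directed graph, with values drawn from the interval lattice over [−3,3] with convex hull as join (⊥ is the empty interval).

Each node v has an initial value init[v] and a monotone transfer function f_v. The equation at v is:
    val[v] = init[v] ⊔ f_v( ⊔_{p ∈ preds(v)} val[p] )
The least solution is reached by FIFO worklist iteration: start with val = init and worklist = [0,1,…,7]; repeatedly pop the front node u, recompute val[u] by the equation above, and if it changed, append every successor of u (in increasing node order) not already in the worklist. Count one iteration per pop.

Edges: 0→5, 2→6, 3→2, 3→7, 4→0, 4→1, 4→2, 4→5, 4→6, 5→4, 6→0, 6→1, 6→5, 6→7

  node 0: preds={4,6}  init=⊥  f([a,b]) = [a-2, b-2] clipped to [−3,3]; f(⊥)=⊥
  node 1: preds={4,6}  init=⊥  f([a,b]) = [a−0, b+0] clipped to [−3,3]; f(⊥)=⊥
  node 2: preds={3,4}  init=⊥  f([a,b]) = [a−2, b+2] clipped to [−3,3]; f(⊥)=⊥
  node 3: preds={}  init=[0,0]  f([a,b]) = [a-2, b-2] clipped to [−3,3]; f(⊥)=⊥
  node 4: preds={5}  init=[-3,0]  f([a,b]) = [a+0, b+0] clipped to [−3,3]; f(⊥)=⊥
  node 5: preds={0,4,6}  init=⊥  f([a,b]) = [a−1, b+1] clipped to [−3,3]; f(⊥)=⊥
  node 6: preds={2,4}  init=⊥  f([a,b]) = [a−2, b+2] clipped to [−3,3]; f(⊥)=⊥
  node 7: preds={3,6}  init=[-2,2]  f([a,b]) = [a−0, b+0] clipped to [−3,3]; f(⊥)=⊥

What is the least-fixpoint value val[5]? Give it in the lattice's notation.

Trace (20 dequeues):
  [1] u=0 | in [-3,0] | out [-3,-2] | prev ⊥ | push {}
  [2] u=1 | in [-3,0] | out [-3,0] | prev ⊥ | push {}
  [3] u=2 | in [-3,0] | out [-3,2] | prev ⊥ | push {}
  [4] u=3 | in ⊥ | out [0,0] | ==
  [5] u=4 | in ⊥ | out [-3,0] | ==
  [6] u=5 | in [-3,0] | out [-3,1] | prev ⊥ | push {4}
  [7] u=6 | in [-3,2] | out [-3,3] | prev ⊥ | push {0,1,5}
  [8] u=7 | in [-3,3] | out [-3,3] | prev [-2,2] | push {}
  [9] u=4 | in [-3,1] | out [-3,1] | prev [-3,0] | push {2,6}
  [10] u=0 | in [-3,3] | out [-3,1] | prev [-3,-2] | push {}
  [11] u=1 | in [-3,3] | out [-3,3] | prev [-3,0] | push {}
  [12] u=5 | in [-3,3] | out [-3,3] | prev [-3,1] | push {4}
  [13] u=2 | in [-3,1] | out [-3,3] | prev [-3,2] | push {}
  [14] u=6 | in [-3,3] | out [-3,3] | ==
  [15] u=4 | in [-3,3] | out [-3,3] | prev [-3,1] | push {0,1,2,5,6}
  [16] u=0 | in [-3,3] | out [-3,1] | ==
  [17] u=1 | in [-3,3] | out [-3,3] | ==
  [18] u=2 | in [-3,3] | out [-3,3] | ==
  [19] u=5 | in [-3,3] | out [-3,3] | ==
  [20] u=6 | in [-3,3] | out [-3,3] | ==

Converged values:
  [0] [-3,1]
  [1] [-3,3]
  [2] [-3,3]
  [3] [0,0]
  [4] [-3,3]
  [5] [-3,3]
  [6] [-3,3]
  [7] [-3,3]

[-3,3]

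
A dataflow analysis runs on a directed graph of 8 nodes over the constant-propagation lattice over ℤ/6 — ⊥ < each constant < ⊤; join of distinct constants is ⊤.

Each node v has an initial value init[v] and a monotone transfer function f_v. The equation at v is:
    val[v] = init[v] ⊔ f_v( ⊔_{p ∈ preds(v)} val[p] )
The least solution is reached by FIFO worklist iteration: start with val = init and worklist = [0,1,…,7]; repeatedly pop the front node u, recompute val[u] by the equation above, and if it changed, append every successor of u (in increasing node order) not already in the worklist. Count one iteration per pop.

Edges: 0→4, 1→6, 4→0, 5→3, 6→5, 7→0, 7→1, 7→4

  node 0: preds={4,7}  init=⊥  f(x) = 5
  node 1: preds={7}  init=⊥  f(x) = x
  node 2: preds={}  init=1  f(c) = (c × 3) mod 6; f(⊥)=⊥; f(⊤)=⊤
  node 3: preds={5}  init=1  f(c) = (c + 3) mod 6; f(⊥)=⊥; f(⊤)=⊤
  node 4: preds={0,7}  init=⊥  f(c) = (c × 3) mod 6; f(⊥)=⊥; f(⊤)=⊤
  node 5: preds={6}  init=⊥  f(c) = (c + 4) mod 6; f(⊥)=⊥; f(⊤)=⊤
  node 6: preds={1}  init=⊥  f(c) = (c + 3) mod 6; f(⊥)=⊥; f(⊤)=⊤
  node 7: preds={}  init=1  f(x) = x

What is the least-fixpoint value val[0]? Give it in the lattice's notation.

5

Trace (11 dequeues):
  [1] u=0 | in 1 | out 5 | prev ⊥ | push {}
  [2] u=1 | in 1 | out 1 | prev ⊥ | push {}
  [3] u=2 | in ⊥ | out 1 | ==
  [4] u=3 | in ⊥ | out 1 | ==
  [5] u=4 | in ⊤ | out ⊤ | prev ⊥ | push {0}
  [6] u=5 | in ⊥ | out ⊥ | ==
  [7] u=6 | in 1 | out 4 | prev ⊥ | push {5}
  [8] u=7 | in ⊥ | out 1 | ==
  [9] u=0 | in ⊤ | out 5 | ==
  [10] u=5 | in 4 | out 2 | prev ⊥ | push {3}
  [11] u=3 | in 2 | out ⊤ | prev 1 | push {}

Converged values:
  [0] 5
  [1] 1
  [2] 1
  [3] ⊤
  [4] ⊤
  [5] 2
  [6] 4
  [7] 1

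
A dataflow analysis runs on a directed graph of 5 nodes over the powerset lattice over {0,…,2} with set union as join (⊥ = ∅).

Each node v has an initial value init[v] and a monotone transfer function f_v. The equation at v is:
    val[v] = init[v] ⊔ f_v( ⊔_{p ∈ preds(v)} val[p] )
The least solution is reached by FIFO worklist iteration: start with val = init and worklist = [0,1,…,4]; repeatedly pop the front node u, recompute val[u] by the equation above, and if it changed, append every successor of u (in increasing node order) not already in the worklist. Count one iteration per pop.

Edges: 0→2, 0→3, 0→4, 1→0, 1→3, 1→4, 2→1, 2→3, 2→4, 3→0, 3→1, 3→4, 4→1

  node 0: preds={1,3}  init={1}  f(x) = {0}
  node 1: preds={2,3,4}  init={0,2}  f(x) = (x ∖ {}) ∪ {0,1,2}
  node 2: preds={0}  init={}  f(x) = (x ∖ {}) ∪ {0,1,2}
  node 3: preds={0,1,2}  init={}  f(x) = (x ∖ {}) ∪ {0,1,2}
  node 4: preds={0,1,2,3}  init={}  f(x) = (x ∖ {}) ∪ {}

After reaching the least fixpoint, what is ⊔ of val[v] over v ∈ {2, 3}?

{0,1,2}

Iteration log — 7 steps:
  step 1. node 0  ⊔preds={0,2}  new={0,1}  old={1}  +wl: 
  step 2. node 1  ⊔preds={}  new={0,1,2}  old={0,2}  +wl: 0
  step 3. node 2  ⊔preds={0,1}  new={0,1,2}  old={}  +wl: 1
  step 4. node 3  ⊔preds={0,1,2}  new={0,1,2}  old={}  +wl: 
  step 5. node 4  ⊔preds={0,1,2}  new={0,1,2}  old={}  +wl: 
  step 6. node 0  ⊔preds={0,1,2}  new={0,1}  stable
  step 7. node 1  ⊔preds={0,1,2}  new={0,1,2}  stable

Least fixpoint reached:
  node 0: {0,1}
  node 1: {0,1,2}
  node 2: {0,1,2}
  node 3: {0,1,2}
  node 4: {0,1,2}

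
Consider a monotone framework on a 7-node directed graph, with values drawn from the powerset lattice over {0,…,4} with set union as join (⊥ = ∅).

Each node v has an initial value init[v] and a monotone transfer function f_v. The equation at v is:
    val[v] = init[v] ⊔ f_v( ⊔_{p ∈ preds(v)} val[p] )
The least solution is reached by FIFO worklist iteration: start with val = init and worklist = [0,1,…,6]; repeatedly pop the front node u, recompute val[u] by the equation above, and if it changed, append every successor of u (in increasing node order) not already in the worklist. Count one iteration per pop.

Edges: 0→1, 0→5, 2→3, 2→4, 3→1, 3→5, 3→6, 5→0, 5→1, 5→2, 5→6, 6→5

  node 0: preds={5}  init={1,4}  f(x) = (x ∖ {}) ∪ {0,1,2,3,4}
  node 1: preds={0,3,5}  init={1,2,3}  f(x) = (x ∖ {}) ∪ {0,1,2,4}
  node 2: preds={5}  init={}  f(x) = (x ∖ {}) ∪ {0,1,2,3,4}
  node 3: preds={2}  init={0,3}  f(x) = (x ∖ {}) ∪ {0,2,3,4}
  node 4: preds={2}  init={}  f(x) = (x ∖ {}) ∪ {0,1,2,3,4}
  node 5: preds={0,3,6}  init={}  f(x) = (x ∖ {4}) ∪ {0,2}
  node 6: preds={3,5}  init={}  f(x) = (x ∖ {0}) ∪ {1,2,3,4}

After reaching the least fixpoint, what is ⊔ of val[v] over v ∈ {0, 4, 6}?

Iteration log — 11 steps:
  step 1. node 0  ⊔preds={}  new={0,1,2,3,4}  old={1,4}  +wl: 
  step 2. node 1  ⊔preds={0,1,2,3,4}  new={0,1,2,3,4}  old={1,2,3}  +wl: 
  step 3. node 2  ⊔preds={}  new={0,1,2,3,4}  old={}  +wl: 
  step 4. node 3  ⊔preds={0,1,2,3,4}  new={0,1,2,3,4}  old={0,3}  +wl: 1
  step 5. node 4  ⊔preds={0,1,2,3,4}  new={0,1,2,3,4}  old={}  +wl: 
  step 6. node 5  ⊔preds={0,1,2,3,4}  new={0,1,2,3}  old={}  +wl: 0,2
  step 7. node 6  ⊔preds={0,1,2,3,4}  new={1,2,3,4}  old={}  +wl: 5
  step 8. node 1  ⊔preds={0,1,2,3,4}  new={0,1,2,3,4}  stable
  step 9. node 0  ⊔preds={0,1,2,3}  new={0,1,2,3,4}  stable
  step 10. node 2  ⊔preds={0,1,2,3}  new={0,1,2,3,4}  stable
  step 11. node 5  ⊔preds={0,1,2,3,4}  new={0,1,2,3}  stable

Least fixpoint reached:
  node 0: {0,1,2,3,4}
  node 1: {0,1,2,3,4}
  node 2: {0,1,2,3,4}
  node 3: {0,1,2,3,4}
  node 4: {0,1,2,3,4}
  node 5: {0,1,2,3}
  node 6: {1,2,3,4}

{0,1,2,3,4}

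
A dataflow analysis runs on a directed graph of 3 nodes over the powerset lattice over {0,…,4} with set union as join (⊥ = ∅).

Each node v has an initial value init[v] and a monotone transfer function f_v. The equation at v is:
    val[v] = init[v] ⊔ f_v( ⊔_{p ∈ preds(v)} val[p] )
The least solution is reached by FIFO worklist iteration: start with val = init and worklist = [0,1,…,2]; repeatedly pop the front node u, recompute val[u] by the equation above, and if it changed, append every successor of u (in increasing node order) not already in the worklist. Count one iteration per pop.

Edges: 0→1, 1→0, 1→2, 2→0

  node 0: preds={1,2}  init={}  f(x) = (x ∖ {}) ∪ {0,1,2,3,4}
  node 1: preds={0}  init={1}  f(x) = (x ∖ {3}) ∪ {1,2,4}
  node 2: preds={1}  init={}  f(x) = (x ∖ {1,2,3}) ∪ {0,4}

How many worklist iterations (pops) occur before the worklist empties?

4

Iteration log — 4 steps:
  step 1. node 0  ⊔preds={1}  new={0,1,2,3,4}  old={}  +wl: 
  step 2. node 1  ⊔preds={0,1,2,3,4}  new={0,1,2,4}  old={1}  +wl: 0
  step 3. node 2  ⊔preds={0,1,2,4}  new={0,4}  old={}  +wl: 
  step 4. node 0  ⊔preds={0,1,2,4}  new={0,1,2,3,4}  stable

Least fixpoint reached:
  node 0: {0,1,2,3,4}
  node 1: {0,1,2,4}
  node 2: {0,4}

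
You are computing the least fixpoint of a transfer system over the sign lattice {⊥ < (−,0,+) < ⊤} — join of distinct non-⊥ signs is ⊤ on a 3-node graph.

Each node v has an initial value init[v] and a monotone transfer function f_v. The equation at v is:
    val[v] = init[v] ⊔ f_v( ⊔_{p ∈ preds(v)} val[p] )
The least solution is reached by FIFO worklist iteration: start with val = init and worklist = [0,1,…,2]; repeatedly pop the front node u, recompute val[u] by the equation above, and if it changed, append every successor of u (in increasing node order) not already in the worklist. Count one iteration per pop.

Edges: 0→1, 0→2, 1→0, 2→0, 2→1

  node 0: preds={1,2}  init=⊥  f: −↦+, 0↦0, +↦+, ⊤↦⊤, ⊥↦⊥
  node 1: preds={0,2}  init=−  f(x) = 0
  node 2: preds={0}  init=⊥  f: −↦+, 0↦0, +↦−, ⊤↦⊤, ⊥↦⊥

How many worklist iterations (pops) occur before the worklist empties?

8

Iteration log — 8 steps:
  step 1. node 0  ⊔preds=−  new=+  old=⊥  +wl: 
  step 2. node 1  ⊔preds=+  new=⊤  old=−  +wl: 0
  step 3. node 2  ⊔preds=+  new=−  old=⊥  +wl: 1
  step 4. node 0  ⊔preds=⊤  new=⊤  old=+  +wl: 2
  step 5. node 1  ⊔preds=⊤  new=⊤  stable
  step 6. node 2  ⊔preds=⊤  new=⊤  old=−  +wl: 0,1
  step 7. node 0  ⊔preds=⊤  new=⊤  stable
  step 8. node 1  ⊔preds=⊤  new=⊤  stable

Least fixpoint reached:
  node 0: ⊤
  node 1: ⊤
  node 2: ⊤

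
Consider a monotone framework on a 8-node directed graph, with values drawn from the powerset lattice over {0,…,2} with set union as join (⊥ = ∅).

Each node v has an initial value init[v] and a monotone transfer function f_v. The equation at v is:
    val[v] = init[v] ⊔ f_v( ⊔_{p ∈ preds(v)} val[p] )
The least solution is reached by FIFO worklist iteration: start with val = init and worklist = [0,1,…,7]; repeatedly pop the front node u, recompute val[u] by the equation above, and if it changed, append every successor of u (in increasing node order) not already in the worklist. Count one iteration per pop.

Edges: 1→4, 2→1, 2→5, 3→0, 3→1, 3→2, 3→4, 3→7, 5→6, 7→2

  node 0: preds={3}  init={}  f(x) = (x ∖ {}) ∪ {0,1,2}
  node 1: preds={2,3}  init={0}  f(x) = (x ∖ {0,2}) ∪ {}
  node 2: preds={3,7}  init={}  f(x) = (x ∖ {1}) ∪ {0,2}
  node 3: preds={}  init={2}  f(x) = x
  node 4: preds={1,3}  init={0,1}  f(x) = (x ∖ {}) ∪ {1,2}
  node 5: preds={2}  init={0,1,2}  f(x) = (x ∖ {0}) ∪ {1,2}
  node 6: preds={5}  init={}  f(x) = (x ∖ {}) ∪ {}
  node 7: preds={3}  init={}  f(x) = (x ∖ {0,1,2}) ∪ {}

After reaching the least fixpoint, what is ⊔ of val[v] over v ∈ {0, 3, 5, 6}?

{0,1,2}

Iteration log — 9 steps:
  step 1. node 0  ⊔preds={2}  new={0,1,2}  old={}  +wl: 
  step 2. node 1  ⊔preds={2}  new={0}  stable
  step 3. node 2  ⊔preds={2}  new={0,2}  old={}  +wl: 1
  step 4. node 3  ⊔preds={}  new={2}  stable
  step 5. node 4  ⊔preds={0,2}  new={0,1,2}  old={0,1}  +wl: 
  step 6. node 5  ⊔preds={0,2}  new={0,1,2}  stable
  step 7. node 6  ⊔preds={0,1,2}  new={0,1,2}  old={}  +wl: 
  step 8. node 7  ⊔preds={2}  new={}  stable
  step 9. node 1  ⊔preds={0,2}  new={0}  stable

Least fixpoint reached:
  node 0: {0,1,2}
  node 1: {0}
  node 2: {0,2}
  node 3: {2}
  node 4: {0,1,2}
  node 5: {0,1,2}
  node 6: {0,1,2}
  node 7: {}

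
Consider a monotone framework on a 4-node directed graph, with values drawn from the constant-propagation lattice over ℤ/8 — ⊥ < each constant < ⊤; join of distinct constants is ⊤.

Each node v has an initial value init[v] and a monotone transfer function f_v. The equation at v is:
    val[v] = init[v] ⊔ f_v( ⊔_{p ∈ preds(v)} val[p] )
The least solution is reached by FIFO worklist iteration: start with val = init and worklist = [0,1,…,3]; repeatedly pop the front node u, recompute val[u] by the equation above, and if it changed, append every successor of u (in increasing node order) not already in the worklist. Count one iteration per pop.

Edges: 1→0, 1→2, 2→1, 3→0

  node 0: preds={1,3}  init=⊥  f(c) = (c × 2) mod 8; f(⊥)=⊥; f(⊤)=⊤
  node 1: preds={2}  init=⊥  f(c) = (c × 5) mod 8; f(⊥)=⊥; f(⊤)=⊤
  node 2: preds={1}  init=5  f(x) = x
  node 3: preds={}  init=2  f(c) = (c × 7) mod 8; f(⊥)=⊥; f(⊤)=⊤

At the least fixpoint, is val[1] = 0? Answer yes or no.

Trace (8 dequeues):
  [1] u=0 | in 2 | out 4 | prev ⊥ | push {}
  [2] u=1 | in 5 | out 1 | prev ⊥ | push {0}
  [3] u=2 | in 1 | out ⊤ | prev 5 | push {1}
  [4] u=3 | in ⊥ | out 2 | ==
  [5] u=0 | in ⊤ | out ⊤ | prev 4 | push {}
  [6] u=1 | in ⊤ | out ⊤ | prev 1 | push {0,2}
  [7] u=0 | in ⊤ | out ⊤ | ==
  [8] u=2 | in ⊤ | out ⊤ | ==

Converged values:
  [0] ⊤
  [1] ⊤
  [2] ⊤
  [3] 2

no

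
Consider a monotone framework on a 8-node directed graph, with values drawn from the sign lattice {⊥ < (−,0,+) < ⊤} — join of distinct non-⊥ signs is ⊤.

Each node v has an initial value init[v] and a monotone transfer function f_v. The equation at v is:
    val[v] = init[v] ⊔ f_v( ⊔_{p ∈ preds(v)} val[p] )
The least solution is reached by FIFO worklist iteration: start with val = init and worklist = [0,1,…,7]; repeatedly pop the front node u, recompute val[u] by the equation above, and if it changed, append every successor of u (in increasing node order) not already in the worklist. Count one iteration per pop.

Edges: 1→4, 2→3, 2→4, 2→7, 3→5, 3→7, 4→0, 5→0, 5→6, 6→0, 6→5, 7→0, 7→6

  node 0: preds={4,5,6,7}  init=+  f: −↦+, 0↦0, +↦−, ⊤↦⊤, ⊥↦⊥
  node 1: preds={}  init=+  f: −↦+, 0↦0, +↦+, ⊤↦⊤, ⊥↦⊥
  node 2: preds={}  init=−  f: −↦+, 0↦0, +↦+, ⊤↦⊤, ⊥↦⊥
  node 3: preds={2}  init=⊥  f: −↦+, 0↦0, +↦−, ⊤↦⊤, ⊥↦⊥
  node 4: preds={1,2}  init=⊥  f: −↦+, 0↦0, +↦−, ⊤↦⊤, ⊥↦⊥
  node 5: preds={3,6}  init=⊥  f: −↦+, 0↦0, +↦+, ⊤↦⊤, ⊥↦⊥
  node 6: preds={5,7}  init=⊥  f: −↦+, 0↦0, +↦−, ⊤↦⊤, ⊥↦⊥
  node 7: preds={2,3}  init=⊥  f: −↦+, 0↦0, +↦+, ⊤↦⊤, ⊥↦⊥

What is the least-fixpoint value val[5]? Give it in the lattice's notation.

Trace (13 dequeues):
  [1] u=0 | in ⊥ | out + | ==
  [2] u=1 | in ⊥ | out + | ==
  [3] u=2 | in ⊥ | out − | ==
  [4] u=3 | in − | out + | prev ⊥ | push {}
  [5] u=4 | in ⊤ | out ⊤ | prev ⊥ | push {0}
  [6] u=5 | in + | out + | prev ⊥ | push {}
  [7] u=6 | in + | out − | prev ⊥ | push {5}
  [8] u=7 | in ⊤ | out ⊤ | prev ⊥ | push {6}
  [9] u=0 | in ⊤ | out ⊤ | prev + | push {}
  [10] u=5 | in ⊤ | out ⊤ | prev + | push {0}
  [11] u=6 | in ⊤ | out ⊤ | prev − | push {5}
  [12] u=0 | in ⊤ | out ⊤ | ==
  [13] u=5 | in ⊤ | out ⊤ | ==

Converged values:
  [0] ⊤
  [1] +
  [2] −
  [3] +
  [4] ⊤
  [5] ⊤
  [6] ⊤
  [7] ⊤

⊤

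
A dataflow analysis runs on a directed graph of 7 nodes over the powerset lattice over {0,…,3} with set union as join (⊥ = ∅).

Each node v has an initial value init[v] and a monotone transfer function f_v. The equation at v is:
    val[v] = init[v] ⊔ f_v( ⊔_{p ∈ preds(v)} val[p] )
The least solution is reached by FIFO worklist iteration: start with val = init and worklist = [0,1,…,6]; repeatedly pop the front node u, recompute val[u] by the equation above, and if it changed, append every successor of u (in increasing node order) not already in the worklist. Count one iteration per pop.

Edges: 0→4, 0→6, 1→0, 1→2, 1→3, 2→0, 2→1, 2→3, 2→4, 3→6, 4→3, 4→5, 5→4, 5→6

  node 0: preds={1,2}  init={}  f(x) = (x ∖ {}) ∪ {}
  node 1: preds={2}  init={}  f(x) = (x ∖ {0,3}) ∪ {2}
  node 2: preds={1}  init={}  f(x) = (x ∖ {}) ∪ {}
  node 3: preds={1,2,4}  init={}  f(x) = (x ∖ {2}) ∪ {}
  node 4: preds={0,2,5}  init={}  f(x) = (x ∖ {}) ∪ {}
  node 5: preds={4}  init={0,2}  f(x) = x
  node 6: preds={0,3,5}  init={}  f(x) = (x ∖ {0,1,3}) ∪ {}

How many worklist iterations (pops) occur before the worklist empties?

12

Trace (12 dequeues):
  [1] u=0 | in {} | out {} | ==
  [2] u=1 | in {} | out {2} | prev {} | push {0}
  [3] u=2 | in {2} | out {2} | prev {} | push {1}
  [4] u=3 | in {2} | out {} | ==
  [5] u=4 | in {0,2} | out {0,2} | prev {} | push {3}
  [6] u=5 | in {0,2} | out {0,2} | ==
  [7] u=6 | in {0,2} | out {2} | prev {} | push {}
  [8] u=0 | in {2} | out {2} | prev {} | push {4,6}
  [9] u=1 | in {2} | out {2} | ==
  [10] u=3 | in {0,2} | out {0} | prev {} | push {}
  [11] u=4 | in {0,2} | out {0,2} | ==
  [12] u=6 | in {0,2} | out {2} | ==

Converged values:
  [0] {2}
  [1] {2}
  [2] {2}
  [3] {0}
  [4] {0,2}
  [5] {0,2}
  [6] {2}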